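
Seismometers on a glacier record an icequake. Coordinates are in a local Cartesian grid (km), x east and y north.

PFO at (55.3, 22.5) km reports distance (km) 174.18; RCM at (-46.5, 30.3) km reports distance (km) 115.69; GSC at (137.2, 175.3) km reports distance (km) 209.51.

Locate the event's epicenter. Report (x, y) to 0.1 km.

Circle about each station: (x − 55.3)² + (y − 22.5)² = 174.18²; (x + 46.5)² + (y − 30.3)² = 115.69²; (x − 137.2)² + (y − 175.3)² = 209.51².
Subtracting the PFO equation from the RCM and GSC equations removes the quadratic terms:
-203.6 x + 15.6 y = 16470.50
163.8 x + 305.6 y = 32433.82
Solving the 2×2 system: x ≈ -69.9, y ≈ 143.6 km.

-69.9 km east, 143.6 km north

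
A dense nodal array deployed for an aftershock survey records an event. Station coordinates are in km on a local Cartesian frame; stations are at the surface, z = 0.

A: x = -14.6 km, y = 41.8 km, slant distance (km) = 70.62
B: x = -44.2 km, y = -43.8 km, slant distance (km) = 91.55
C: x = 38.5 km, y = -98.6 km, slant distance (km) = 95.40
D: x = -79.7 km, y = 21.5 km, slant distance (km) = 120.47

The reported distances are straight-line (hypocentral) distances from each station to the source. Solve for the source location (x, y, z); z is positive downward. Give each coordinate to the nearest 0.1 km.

Each station gives a sphere (x−x_i)² + (y−y_i)² + z² = d_i² (stations at z=0).
Subtracting the A sphere from B and C: z² cancels, leaving linear equations in x and y:
-59.2 x − 171.2 y = -1482.54
106.2 x − 280.8 y = 5129.83
Solving: x ≈ 37.194, y ≈ -4.202 km (keep extra digits for the depth step; rounded: 37.2, -4.2).
Then from the A sphere: z² = 70.62² − (x + 14.6)² − (y − 41.8)² with x = 37.194, y = -4.202, so z ≈ 13.725 ≈ 13.7 km.
Check against D (with the unrounded solution): distance 120.47 ≈ 120.47 km. ✓

x ≈ 37.2 km, y ≈ -4.2 km, depth ≈ 13.7 km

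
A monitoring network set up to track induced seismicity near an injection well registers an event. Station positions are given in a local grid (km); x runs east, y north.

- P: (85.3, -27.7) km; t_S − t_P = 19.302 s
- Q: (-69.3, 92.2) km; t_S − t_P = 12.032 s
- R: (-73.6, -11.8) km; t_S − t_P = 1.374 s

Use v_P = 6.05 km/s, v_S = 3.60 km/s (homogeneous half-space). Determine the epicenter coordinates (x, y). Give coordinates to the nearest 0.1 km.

Distance from S−P lag: d = Δt · v_P v_S / (v_P − v_S) = Δt · (6.05·3.60)/(6.05−3.60) ≈ 8.8898·Δt.
So d_P = 171.59, d_Q = 106.96, d_R = 12.21 km.
Circle about each station: (x − 85.3)² + (y + 27.7)² = 171.59²; (x + 69.3)² + (y − 92.2)² = 106.96²; (x + 73.6)² + (y + 11.8)² = 12.21².
Subtracting the P equation from the Q and R equations removes the quadratic terms:
-309.2 x + 239.8 y = 23262.64
-317.8 x + 31.8 y = 26806.86
Solving the 2×2 system: x ≈ -85.7, y ≈ -13.5 km.
Check against P (with the unrounded x, y): √((x − 85.3)²+(y + 27.7)²) = 171.59 ≈ 171.59 km. ✓

-85.7 km east, -13.5 km north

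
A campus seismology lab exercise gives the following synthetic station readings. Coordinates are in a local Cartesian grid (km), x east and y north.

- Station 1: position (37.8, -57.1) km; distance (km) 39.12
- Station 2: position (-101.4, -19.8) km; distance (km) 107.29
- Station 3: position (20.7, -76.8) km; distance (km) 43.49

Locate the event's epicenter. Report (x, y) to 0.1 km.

(4.6, -36.4)

Circle about each station: (x − 37.8)² + (y + 57.1)² = 39.12²; (x + 101.4)² + (y + 19.8)² = 107.29²; (x − 20.7)² + (y + 76.8)² = 43.49².
Subtracting pairs of circle equations eliminates x²+y² and gives linear equations (the radical axes):
-278.4 x + 74.6 y = -3996.02
-34.2 x − 39.4 y = 1276.47
Solving the 2×2 system: x ≈ 4.6, y ≈ -36.4 km.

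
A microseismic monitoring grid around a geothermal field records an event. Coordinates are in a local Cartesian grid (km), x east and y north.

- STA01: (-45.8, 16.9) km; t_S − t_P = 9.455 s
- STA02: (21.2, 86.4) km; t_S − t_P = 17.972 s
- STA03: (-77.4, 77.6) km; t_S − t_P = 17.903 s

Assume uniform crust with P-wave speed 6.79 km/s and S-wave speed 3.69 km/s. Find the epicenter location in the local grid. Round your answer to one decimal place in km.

(-16.8, -53.8)

Distance from S−P lag: d = Δt · v_P v_S / (v_P − v_S) = Δt · (6.79·3.69)/(6.79−3.69) ≈ 8.0823·Δt.
So d_STA01 = 76.42, d_STA02 = 145.25, d_STA03 = 144.70 km.
Circle about each station: (x + 45.8)² + (y − 16.9)² = 76.42²; (x − 21.2)² + (y − 86.4)² = 145.25²; (x + 77.4)² + (y − 77.6)² = 144.70².
Subtracting the STA01 equation from the STA02 and STA03 equations removes the quadratic terms:
134.0 x + 139.0 y = -9726.40
-63.2 x + 121.4 y = -5468.80
Solving the 2×2 system: x ≈ -16.8, y ≈ -53.8 km.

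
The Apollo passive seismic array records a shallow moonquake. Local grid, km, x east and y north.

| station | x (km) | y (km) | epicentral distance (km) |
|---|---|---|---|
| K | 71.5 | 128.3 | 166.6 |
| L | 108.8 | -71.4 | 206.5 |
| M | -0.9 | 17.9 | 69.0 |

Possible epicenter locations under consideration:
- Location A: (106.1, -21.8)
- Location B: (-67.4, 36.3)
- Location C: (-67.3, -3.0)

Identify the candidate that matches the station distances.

Location B

For each candidate, compare |candidate − station| to the reported distance:
Location A: residuals K 12.6, L 156.8, M 45.1 → max 156.8 km
Location B: residuals K 0.0, L 0.0, M 0.0 → max 0.0 km
Location C: residuals K 24.5, L 17.6, M 0.6 → max 24.5 km
Only Location B has all residuals ≈ 0.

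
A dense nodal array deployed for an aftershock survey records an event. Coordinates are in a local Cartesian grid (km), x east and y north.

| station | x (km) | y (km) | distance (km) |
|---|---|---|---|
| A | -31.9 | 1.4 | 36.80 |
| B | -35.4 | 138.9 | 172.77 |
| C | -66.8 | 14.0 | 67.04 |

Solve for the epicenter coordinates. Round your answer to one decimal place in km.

(-19.1, -33.1)

Circle about each station: (x + 31.9)² + (y − 1.4)² = 36.80²; (x + 35.4)² + (y − 138.9)² = 172.77²; (x + 66.8)² + (y − 14.0)² = 67.04².
Subtracting pairs of circle equations eliminates x²+y² and gives linear equations (the radical axes):
-7.0 x + 275.0 y = -8968.43
-69.8 x + 25.2 y = 498.55
Solving the 2×2 system: x ≈ -19.1, y ≈ -33.1 km.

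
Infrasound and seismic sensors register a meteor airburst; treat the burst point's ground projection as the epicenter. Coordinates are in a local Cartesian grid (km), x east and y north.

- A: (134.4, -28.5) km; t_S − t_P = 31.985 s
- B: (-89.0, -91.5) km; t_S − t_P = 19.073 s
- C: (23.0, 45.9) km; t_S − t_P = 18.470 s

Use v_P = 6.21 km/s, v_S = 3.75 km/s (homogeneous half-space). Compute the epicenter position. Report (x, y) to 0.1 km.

-148.7 km east, 78.9 km north

Distance from S−P lag: d = Δt · v_P v_S / (v_P − v_S) = Δt · (6.21·3.75)/(6.21−3.75) ≈ 9.4665·Δt.
So d_A = 302.78, d_B = 180.55, d_C = 174.85 km.
Circle about each station: (x − 134.4)² + (y + 28.5)² = 302.78²; (x + 89.0)² + (y + 91.5)² = 180.55²; (x − 23.0)² + (y − 45.9)² = 174.85².
Subtracting pairs of circle equations eliminates x²+y² and gives linear equations (the radical axes):
-446.8 x − 126.0 y = 56495.07
-222.8 x + 148.8 y = 44863.41
Solving the 2×2 system: x ≈ -148.7, y ≈ 78.9 km.
Check against A (with the unrounded x, y): √((x − 134.4)²+(y + 28.5)²) = 302.76 ≈ 302.78 km. ✓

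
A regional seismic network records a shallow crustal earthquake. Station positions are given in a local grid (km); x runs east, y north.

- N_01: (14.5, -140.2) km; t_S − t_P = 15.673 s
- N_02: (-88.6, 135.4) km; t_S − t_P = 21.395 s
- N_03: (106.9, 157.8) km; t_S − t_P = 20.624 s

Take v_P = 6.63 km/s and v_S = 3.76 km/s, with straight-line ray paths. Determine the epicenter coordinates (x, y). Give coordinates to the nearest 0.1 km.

Distance from S−P lag: d = Δt · v_P v_S / (v_P − v_S) = Δt · (6.63·3.76)/(6.63−3.76) ≈ 8.6860·Δt.
So d_N_01 = 136.14, d_N_02 = 185.84, d_N_03 = 179.14 km.
Circle about each station: (x − 14.5)² + (y + 140.2)² = 136.14²; (x + 88.6)² + (y − 135.4)² = 185.84²; (x − 106.9)² + (y − 157.8)² = 179.14².
Subtracting the N_01 equation from the N_02 and N_03 equations removes the quadratic terms:
-206.2 x + 551.2 y = -9685.58
184.8 x + 596.0 y = 2905.12
Solving the 2×2 system: x ≈ 32.8, y ≈ -5.3 km.

x ≈ 32.8 km, y ≈ -5.3 km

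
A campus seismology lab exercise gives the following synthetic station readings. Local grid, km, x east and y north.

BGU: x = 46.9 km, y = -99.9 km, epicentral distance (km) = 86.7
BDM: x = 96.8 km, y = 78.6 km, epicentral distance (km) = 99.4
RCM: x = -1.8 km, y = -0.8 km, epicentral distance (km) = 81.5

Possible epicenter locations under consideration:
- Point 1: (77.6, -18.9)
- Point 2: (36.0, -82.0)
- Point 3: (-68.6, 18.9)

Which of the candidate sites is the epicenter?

For each candidate, compare |candidate − station| to the reported distance:
Point 1: residuals BGU 0.1, BDM 0.0, RCM 0.1 → max 0.1 km
Point 2: residuals BGU 65.7, BDM 72.3, RCM 8.1 → max 72.3 km
Point 3: residuals BGU 79.0, BDM 76.4, RCM 11.9 → max 79.0 km
Only Point 1 has all residuals ≈ 0.

Point 1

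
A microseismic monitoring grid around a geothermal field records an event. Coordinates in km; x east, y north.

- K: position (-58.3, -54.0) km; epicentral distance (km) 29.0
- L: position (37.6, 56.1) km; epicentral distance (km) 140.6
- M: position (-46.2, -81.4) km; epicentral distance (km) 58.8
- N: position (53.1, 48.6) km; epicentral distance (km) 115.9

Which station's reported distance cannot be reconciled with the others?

N

Solve using three stations at a time. Using K, L, M (subtract circle equations pairwise → linear system) gives (x, y) ≈ (-73.9, -29.5).
Distances from that point to each station vs reported:
  K: calculated 29.0 vs reported 29.0 → residual 0.0 km
  L: calculated 140.6 vs reported 140.6 → residual 0.0 km
  M: calculated 58.8 vs reported 58.8 → residual 0.0 km
  N: calculated 149.1 vs reported 115.9 → residual 33.2 km
K, L, M are mutually consistent (residuals ≈ 0); N is off by 33.2 km.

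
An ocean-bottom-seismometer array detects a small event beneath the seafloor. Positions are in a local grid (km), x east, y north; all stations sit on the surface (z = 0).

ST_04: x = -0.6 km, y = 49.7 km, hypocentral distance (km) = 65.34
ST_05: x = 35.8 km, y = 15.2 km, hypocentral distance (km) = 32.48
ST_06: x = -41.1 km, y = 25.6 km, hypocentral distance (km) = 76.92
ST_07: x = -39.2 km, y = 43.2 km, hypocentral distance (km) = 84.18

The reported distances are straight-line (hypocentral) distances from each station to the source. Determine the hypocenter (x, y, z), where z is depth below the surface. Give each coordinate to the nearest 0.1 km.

Each station gives a sphere (x−x_i)² + (y−y_i)² + z² = d_i² (stations at z=0).
Subtracting the ST_04 sphere from ST_05 and ST_06: z² cancels, leaving linear equations in x and y:
72.8 x − 69.0 y = 2256.60
-81.0 x − 48.2 y = -1773.25
Solving: x ≈ 25.404, y ≈ -5.901 km (keep extra digits for the depth step; rounded: 25.4, -5.9).
Then from the ST_04 sphere: z² = 65.34² − (x + 0.6)² − (y − 49.7)² with x = 25.404, y = -5.901, so z ≈ 22.397 ≈ 22.4 km.
Check against ST_07 (with the unrounded solution): distance 84.18 ≈ 84.18 km. ✓

x ≈ 25.4 km, y ≈ -5.9 km, depth ≈ 22.4 km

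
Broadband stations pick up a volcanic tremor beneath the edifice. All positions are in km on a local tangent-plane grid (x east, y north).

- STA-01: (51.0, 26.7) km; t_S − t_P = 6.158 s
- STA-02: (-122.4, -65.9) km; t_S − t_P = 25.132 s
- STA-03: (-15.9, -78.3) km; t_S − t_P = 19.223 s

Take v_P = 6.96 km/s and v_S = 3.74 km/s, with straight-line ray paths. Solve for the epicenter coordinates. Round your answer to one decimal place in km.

27.9 km east, 70.8 km north

Distance from S−P lag: d = Δt · v_P v_S / (v_P − v_S) = Δt · (6.96·3.74)/(6.96−3.74) ≈ 8.0840·Δt.
So d_STA-01 = 49.78, d_STA-02 = 203.17, d_STA-03 = 155.40 km.
Circle about each station: (x − 51.0)² + (y − 26.7)² = 49.78²; (x + 122.4)² + (y + 65.9)² = 203.17²; (x + 15.9)² + (y + 78.3)² = 155.40².
Subtracting pairs of circle equations eliminates x²+y² and gives linear equations (the radical axes):
-346.8 x − 185.2 y = -22789.32
-133.8 x − 210.0 y = -18601.30
Solving the 2×2 system: x ≈ 27.9, y ≈ 70.8 km.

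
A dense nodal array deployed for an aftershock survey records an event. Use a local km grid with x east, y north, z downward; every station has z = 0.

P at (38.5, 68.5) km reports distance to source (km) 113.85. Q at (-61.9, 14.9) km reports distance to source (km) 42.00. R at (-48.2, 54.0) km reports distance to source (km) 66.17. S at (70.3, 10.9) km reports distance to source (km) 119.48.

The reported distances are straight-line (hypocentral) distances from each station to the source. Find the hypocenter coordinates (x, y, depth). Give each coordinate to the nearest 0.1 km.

Each station gives a sphere (x−x_i)² + (y−y_i)² + z² = d_i² (stations at z=0).
Subtracting the P sphere from Q and R: z² cancels, leaving linear equations in x and y:
-200.8 x − 107.2 y = 9076.94
-173.4 x − 29.0 y = 7648.09
Solving: x ≈ -43.606, y ≈ -2.993 km (keep extra digits for the depth step; rounded: -43.6, -3.0).
Then from the P sphere: z² = 113.85² − (x − 38.5)² − (y − 68.5)² with x = -43.606, y = -2.993, so z ≈ 33.304 ≈ 33.3 km.

x ≈ -43.6 km, y ≈ -3.0 km, depth ≈ 33.3 km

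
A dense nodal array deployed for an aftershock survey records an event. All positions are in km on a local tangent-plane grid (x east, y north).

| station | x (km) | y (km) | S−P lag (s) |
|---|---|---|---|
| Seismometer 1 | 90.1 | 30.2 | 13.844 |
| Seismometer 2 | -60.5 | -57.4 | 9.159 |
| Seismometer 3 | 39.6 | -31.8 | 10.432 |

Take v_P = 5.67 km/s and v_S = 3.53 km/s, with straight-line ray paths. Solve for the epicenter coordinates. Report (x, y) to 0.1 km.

Distance from S−P lag: d = Δt · v_P v_S / (v_P − v_S) = Δt · (5.67·3.53)/(5.67−3.53) ≈ 9.3529·Δt.
So d_Seismometer 1 = 129.48, d_Seismometer 2 = 85.66, d_Seismometer 3 = 97.57 km.
Circle about each station: (x − 90.1)² + (y − 30.2)² = 129.48²; (x + 60.5)² + (y + 57.4)² = 85.66²; (x − 39.6)² + (y + 31.8)² = 97.57².
Subtracting pairs of circle equations eliminates x²+y² and gives linear equations (the radical axes):
-301.2 x − 175.2 y = 7352.39
-101.0 x − 124.0 y = 794.52
Solving the 2×2 system: x ≈ -39.3, y ≈ 25.6 km.

x ≈ -39.3 km, y ≈ 25.6 km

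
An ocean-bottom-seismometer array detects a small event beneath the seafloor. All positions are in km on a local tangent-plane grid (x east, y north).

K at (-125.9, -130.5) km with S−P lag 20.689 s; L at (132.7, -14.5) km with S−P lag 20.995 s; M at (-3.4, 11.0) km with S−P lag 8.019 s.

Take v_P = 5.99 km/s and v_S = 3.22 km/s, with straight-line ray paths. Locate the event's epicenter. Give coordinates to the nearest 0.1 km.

-10.4 km east, -44.4 km north

Distance from S−P lag: d = Δt · v_P v_S / (v_P − v_S) = Δt · (5.99·3.22)/(5.99−3.22) ≈ 6.9631·Δt.
So d_K = 144.06, d_L = 146.19, d_M = 55.84 km.
Circle about each station: (x + 125.9)² + (y + 130.5)² = 144.06²; (x − 132.7)² + (y + 14.5)² = 146.19²; (x + 3.4)² + (y − 11.0)² = 55.84².
Subtracting the K equation from the L and M equations removes the quadratic terms:
517.2 x + 232.0 y = -15679.75
245.0 x + 283.0 y = -15113.32
Solving the 2×2 system: x ≈ -10.4, y ≈ -44.4 km.
Check against K (with the unrounded x, y): √((x + 125.9)²+(y + 130.5)²) = 144.06 ≈ 144.06 km. ✓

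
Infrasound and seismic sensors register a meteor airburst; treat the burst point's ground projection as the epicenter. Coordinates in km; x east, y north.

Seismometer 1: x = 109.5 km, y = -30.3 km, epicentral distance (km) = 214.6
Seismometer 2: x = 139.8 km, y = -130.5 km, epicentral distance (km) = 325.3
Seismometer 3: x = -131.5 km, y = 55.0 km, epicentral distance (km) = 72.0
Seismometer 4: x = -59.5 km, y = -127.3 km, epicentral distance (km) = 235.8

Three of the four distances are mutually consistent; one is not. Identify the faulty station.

Seismometer 1

Solve using three stations at a time. Using Seismometer 2, Seismometer 3, Seismometer 4 (subtract circle equations pairwise → linear system) gives (x, y) ≈ (-82.0, 107.4).
Distances from that point to each station vs reported:
  Seismometer 1: calculated 235.9 vs reported 214.6 → residual 21.3 km
  Seismometer 2: calculated 325.3 vs reported 325.3 → residual 0.0 km
  Seismometer 3: calculated 72.1 vs reported 72.0 → residual 0.1 km
  Seismometer 4: calculated 235.8 vs reported 235.8 → residual 0.0 km
Seismometer 2, Seismometer 3, Seismometer 4 are mutually consistent (residuals ≈ 0); Seismometer 1 is off by 21.3 km.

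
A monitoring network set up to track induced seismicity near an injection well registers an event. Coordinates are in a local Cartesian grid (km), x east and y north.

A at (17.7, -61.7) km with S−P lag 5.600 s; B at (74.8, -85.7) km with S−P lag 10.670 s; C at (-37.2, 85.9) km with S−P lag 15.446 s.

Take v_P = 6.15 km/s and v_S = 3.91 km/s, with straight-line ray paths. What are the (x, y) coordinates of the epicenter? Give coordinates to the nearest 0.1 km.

Distance from S−P lag: d = Δt · v_P v_S / (v_P − v_S) = Δt · (6.15·3.91)/(6.15−3.91) ≈ 10.7350·Δt.
So d_A = 60.12, d_B = 114.54, d_C = 165.81 km.
Circle about each station: (x − 17.7)² + (y + 61.7)² = 60.12²; (x − 74.8)² + (y + 85.7)² = 114.54²; (x + 37.2)² + (y − 85.9)² = 165.81².
Subtracting pairs of circle equations eliminates x²+y² and gives linear equations (the radical axes):
114.2 x − 48.0 y = -685.65
-109.8 x + 295.2 y = -19236.07
Solving the 2×2 system: x ≈ -39.6, y ≈ -79.9 km.

-39.6 km east, -79.9 km north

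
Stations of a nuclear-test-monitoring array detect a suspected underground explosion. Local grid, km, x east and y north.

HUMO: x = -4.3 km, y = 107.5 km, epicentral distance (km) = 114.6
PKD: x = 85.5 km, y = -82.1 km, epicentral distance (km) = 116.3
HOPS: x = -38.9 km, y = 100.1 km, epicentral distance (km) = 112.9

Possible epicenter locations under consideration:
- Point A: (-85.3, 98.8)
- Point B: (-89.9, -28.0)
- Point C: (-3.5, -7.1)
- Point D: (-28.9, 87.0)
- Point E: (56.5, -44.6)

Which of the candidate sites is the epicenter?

Point C

For each candidate, compare |candidate − station| to the reported distance:
Point A: residuals HUMO 33.1, PKD 132.5, HOPS 66.5 → max 132.5 km
Point B: residuals HUMO 45.7, PKD 67.3, HOPS 25.0 → max 67.3 km
Point C: residuals HUMO 0.0, PKD 0.1, HOPS 0.0 → max 0.1 km
Point D: residuals HUMO 82.6, PKD 87.9, HOPS 96.4 → max 96.4 km
Point E: residuals HUMO 49.2, PKD 68.9, HOPS 60.4 → max 68.9 km
Only Point C has all residuals ≈ 0.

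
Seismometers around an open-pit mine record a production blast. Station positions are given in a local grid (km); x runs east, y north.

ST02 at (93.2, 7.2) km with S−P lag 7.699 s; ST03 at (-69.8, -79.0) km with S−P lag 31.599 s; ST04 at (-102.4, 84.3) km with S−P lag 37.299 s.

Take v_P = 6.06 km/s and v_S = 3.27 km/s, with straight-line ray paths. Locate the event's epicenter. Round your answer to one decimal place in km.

Distance from S−P lag: d = Δt · v_P v_S / (v_P − v_S) = Δt · (6.06·3.27)/(6.06−3.27) ≈ 7.1026·Δt.
So d_ST02 = 54.68, d_ST03 = 224.43, d_ST04 = 264.92 km.
Circle about each station: (x − 93.2)² + (y − 7.2)² = 54.68²; (x + 69.8)² + (y + 79.0)² = 224.43²; (x + 102.4)² + (y − 84.3)² = 264.92².
Subtracting pairs of circle equations eliminates x²+y² and gives linear equations (the radical axes):
-326.0 x − 172.4 y = -45003.96
-391.2 x + 154.2 y = -58338.53
Solving the 2×2 system: x ≈ 144.4, y ≈ -12.0 km.

(144.4, -12.0)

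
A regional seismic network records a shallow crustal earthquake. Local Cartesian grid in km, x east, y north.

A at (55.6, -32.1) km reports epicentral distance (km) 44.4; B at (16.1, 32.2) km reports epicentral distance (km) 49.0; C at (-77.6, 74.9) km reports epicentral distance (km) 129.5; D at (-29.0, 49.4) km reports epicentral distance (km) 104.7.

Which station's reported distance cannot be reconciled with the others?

Solve using three stations at a time. Using A, B, C (subtract circle equations pairwise → linear system) gives (x, y) ≈ (13.9, -16.8).
Distances from that point to each station vs reported:
  A: calculated 44.4 vs reported 44.4 → residual 0.0 km
  B: calculated 49.0 vs reported 49.0 → residual 0.0 km
  C: calculated 129.5 vs reported 129.5 → residual 0.0 km
  D: calculated 78.9 vs reported 104.7 → residual 25.8 km
A, B, C are mutually consistent (residuals ≈ 0); D is off by 25.8 km.

D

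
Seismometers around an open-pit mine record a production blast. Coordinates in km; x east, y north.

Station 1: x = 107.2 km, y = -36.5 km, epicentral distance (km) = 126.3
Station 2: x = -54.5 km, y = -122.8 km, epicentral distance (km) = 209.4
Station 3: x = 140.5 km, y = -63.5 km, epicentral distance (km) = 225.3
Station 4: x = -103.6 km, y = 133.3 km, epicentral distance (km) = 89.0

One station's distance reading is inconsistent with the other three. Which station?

Station 1

Solve using three stations at a time. Using Station 2, Station 3, Station 4 (subtract circle equations pairwise → linear system) gives (x, y) ≈ (-28.9, 85.0).
Distances from that point to each station vs reported:
  Station 1: calculated 182.4 vs reported 126.3 → residual 56.1 km
  Station 2: calculated 209.4 vs reported 209.4 → residual 0.0 km
  Station 3: calculated 225.3 vs reported 225.3 → residual 0.0 km
  Station 4: calculated 89.0 vs reported 89.0 → residual 0.0 km
Station 2, Station 3, Station 4 are mutually consistent (residuals ≈ 0); Station 1 is off by 56.1 km.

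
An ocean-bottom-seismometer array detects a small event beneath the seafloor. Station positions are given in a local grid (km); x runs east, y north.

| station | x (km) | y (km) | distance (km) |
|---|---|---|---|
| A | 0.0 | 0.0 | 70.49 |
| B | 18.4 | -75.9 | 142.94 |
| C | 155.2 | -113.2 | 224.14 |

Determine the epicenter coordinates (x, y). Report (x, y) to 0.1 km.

Circle about each station: x² + y² = 70.49²; (x − 18.4)² + (y + 75.9)² = 142.94²; (x − 155.2)² + (y + 113.2)² = 224.14².
Subtracting the A equation from the B and C equations removes the quadratic terms:
36.8 x − 151.8 y = -9363.63
310.4 x − 226.4 y = -8368.62
Solving the 2×2 system: x ≈ 21.9, y ≈ 67.0 km.
Check against A (with the unrounded x, y): √(x²+y²) = 70.48 ≈ 70.49 km. ✓

21.9 km east, 67.0 km north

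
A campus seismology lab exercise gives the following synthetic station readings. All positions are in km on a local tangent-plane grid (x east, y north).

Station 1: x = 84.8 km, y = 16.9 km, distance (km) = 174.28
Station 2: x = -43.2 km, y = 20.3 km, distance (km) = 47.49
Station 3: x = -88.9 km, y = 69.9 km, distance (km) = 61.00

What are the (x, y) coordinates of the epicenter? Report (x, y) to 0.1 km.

Circle about each station: (x − 84.8)² + (y − 16.9)² = 174.28²; (x + 43.2)² + (y − 20.3)² = 47.49²; (x + 88.9)² + (y − 69.9)² = 61.00².
Subtracting pairs of circle equations eliminates x²+y² and gives linear equations (the radical axes):
-256.0 x + 6.8 y = 22919.90
-347.4 x + 106.0 y = 31965.09
Solving the 2×2 system: x ≈ -89.3, y ≈ 8.9 km.

(-89.3, 8.9)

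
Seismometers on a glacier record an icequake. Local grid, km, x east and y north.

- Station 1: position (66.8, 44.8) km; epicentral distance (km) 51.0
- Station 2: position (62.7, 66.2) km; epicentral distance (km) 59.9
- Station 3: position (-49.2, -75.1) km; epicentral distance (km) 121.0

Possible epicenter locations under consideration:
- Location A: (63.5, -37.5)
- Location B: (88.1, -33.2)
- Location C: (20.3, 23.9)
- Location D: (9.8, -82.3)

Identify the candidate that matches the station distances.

For each candidate, compare |candidate − station| to the reported distance:
Location A: residuals Station 1 31.4, Station 2 43.8, Station 3 2.2 → max 43.8 km
Location B: residuals Station 1 29.9, Station 2 42.7, Station 3 22.6 → max 42.7 km
Location C: residuals Station 1 0.0, Station 2 0.0, Station 3 0.0 → max 0.0 km
Location D: residuals Station 1 88.3, Station 2 97.7, Station 3 61.6 → max 97.7 km
Only Location C has all residuals ≈ 0.

Location C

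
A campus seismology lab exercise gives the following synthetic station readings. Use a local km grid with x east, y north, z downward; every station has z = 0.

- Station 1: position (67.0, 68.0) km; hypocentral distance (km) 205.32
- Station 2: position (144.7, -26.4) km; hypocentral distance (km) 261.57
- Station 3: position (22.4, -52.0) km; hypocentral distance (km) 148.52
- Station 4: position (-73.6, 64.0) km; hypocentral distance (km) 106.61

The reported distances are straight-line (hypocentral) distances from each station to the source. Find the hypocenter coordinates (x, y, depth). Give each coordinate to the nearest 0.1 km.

Each station gives a sphere (x−x_i)² + (y−y_i)² + z² = d_i² (stations at z=0).
Subtracting the Station 1 sphere from Station 2 and Station 3: z² cancels, leaving linear equations in x and y:
155.4 x − 188.8 y = -13740.51
-89.2 x − 240.0 y = 14190.87
Solving: x ≈ -110.404, y ≈ -18.095 km (keep extra digits for the depth step; rounded: -110.4, -18.1).
Then from the Station 1 sphere: z² = 205.32² − (x − 67.0)² − (y − 68.0)² with x = -110.404, y = -18.095, so z ≈ 57.199 ≈ 57.2 km.

(-110.4, -18.1, 57.2)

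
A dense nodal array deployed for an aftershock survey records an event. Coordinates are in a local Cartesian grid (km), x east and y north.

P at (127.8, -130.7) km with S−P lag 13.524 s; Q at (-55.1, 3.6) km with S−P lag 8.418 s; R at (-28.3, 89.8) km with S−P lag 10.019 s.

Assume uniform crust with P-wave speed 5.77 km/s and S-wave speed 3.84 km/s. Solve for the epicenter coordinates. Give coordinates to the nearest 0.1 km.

Distance from S−P lag: d = Δt · v_P v_S / (v_P − v_S) = Δt · (5.77·3.84)/(5.77−3.84) ≈ 11.4802·Δt.
So d_P = 155.26, d_Q = 96.64, d_R = 115.02 km.
Circle about each station: (x − 127.8)² + (y + 130.7)² = 155.26²; (x + 55.1)² + (y − 3.6)² = 96.64²; (x + 28.3)² + (y − 89.8)² = 115.02².
Subtracting the P equation from the Q and R equations removes the quadratic terms:
-365.8 x + 268.6 y = -15599.98
-312.2 x + 441.0 y = -13674.33
Solving the 2×2 system: x ≈ 41.4, y ≈ -1.7 km.
Check against P (with the unrounded x, y): √((x − 127.8)²+(y + 130.7)²) = 155.26 ≈ 155.26 km. ✓

41.4 km east, -1.7 km north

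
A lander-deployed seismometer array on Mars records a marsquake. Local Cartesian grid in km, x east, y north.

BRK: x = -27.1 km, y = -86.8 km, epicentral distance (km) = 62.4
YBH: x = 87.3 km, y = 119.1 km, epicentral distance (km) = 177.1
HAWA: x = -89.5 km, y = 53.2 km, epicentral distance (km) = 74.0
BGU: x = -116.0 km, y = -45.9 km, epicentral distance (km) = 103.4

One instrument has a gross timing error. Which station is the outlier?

HAWA

Solve using three stations at a time. Using BRK, YBH, BGU (subtract circle equations pairwise → linear system) gives (x, y) ≈ (-14.6, -25.7).
Distances from that point to each station vs reported:
  BRK: calculated 62.4 vs reported 62.4 → residual 0.0 km
  YBH: calculated 177.1 vs reported 177.1 → residual 0.0 km
  HAWA: calculated 108.8 vs reported 74.0 → residual 34.8 km
  BGU: calculated 103.4 vs reported 103.4 → residual 0.0 km
BRK, YBH, BGU are mutually consistent (residuals ≈ 0); HAWA is off by 34.8 km.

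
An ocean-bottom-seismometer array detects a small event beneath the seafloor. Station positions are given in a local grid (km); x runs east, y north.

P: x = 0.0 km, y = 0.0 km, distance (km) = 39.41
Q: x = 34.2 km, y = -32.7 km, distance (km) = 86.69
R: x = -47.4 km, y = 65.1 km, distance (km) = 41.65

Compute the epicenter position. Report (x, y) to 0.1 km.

-26.8 km east, 28.9 km north

Circle about each station: x² + y² = 39.41²; (x − 34.2)² + (y + 32.7)² = 86.69²; (x + 47.4)² + (y − 65.1)² = 41.65².
Subtracting the P equation from the Q and R equations removes the quadratic terms:
68.4 x − 65.4 y = -3723.08
-94.8 x + 130.2 y = 6303.20
Solving the 2×2 system: x ≈ -26.8, y ≈ 28.9 km.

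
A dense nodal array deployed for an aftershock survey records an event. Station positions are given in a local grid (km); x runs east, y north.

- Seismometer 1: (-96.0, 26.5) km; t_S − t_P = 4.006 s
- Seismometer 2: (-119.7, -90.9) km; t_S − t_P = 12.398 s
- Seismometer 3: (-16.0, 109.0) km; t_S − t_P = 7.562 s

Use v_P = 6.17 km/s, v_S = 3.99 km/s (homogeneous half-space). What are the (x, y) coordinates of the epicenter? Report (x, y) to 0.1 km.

Distance from S−P lag: d = Δt · v_P v_S / (v_P − v_S) = Δt · (6.17·3.99)/(6.17−3.99) ≈ 11.2928·Δt.
So d_Seismometer 1 = 45.24, d_Seismometer 2 = 140.01, d_Seismometer 3 = 85.40 km.
Circle about each station: (x + 96.0)² + (y − 26.5)² = 45.24²; (x + 119.7)² + (y + 90.9)² = 140.01²; (x + 16.0)² + (y − 109.0)² = 85.40².
Subtracting the Seismometer 1 equation from the Seismometer 2 and Seismometer 3 equations removes the quadratic terms:
-47.4 x − 234.8 y = -4883.49
160.0 x + 165.0 y = -3027.75
Solving the 2×2 system: x ≈ -51.0, y ≈ 31.1 km.
Check against Seismometer 1 (with the unrounded x, y): √((x + 96.0)²+(y − 26.5)²) = 45.25 ≈ 45.24 km. ✓

x ≈ -51.0 km, y ≈ 31.1 km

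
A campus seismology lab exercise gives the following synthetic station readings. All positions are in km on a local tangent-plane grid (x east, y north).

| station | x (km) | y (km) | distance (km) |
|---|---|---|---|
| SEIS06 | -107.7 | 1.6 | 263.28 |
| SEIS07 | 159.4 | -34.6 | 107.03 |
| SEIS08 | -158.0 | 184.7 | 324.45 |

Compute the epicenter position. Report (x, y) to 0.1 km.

(146.1, 71.6)

Circle about each station: (x + 107.7)² + (y − 1.6)² = 263.28²; (x − 159.4)² + (y + 34.6)² = 107.03²; (x + 158.0)² + (y − 184.7)² = 324.45².
Subtracting pairs of circle equations eliminates x²+y² and gives linear equations (the radical axes):
534.2 x − 72.4 y = 72864.61
-100.6 x + 366.2 y = 11524.80
Solving the 2×2 system: x ≈ 146.1, y ≈ 71.6 km.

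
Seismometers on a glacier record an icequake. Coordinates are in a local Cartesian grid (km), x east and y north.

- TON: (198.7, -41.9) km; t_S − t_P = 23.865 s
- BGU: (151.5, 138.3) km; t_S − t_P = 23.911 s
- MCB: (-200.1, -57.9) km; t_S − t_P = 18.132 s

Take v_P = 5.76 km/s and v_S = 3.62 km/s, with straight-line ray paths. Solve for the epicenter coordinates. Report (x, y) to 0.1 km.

x ≈ -31.1 km, y ≈ -6.4 km

Distance from S−P lag: d = Δt · v_P v_S / (v_P − v_S) = Δt · (5.76·3.62)/(5.76−3.62) ≈ 9.7436·Δt.
So d_TON = 232.53, d_BGU = 232.98, d_MCB = 176.67 km.
Circle about each station: (x − 198.7)² + (y + 41.9)² = 232.53²; (x − 151.5)² + (y − 138.3)² = 232.98²; (x + 200.1)² + (y + 57.9)² = 176.67².
Subtracting pairs of circle equations eliminates x²+y² and gives linear equations (the radical axes):
-94.4 x + 360.4 y = 632.36
-797.6 x − 32.0 y = 25013.03
Solving the 2×2 system: x ≈ -31.1, y ≈ -6.4 km.
Check against TON (with the unrounded x, y): √((x − 198.7)²+(y + 41.9)²) = 232.53 ≈ 232.53 km. ✓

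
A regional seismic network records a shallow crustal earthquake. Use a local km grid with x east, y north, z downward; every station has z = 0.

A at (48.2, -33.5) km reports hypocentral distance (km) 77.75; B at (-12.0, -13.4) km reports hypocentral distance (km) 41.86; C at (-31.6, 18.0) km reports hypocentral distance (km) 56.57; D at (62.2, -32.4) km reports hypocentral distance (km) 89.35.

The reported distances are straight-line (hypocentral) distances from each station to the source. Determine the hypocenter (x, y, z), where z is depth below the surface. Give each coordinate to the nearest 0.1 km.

x ≈ -15.3 km, y ≈ -16.7 km, depth ≈ 41.6 km

Each station gives a sphere (x−x_i)² + (y−y_i)² + z² = d_i² (stations at z=0).
Subtracting the A sphere from B and C: z² cancels, leaving linear equations in x and y:
-120.4 x + 40.2 y = 1170.87
-159.6 x + 103.0 y = 721.97
Solving: x ≈ -15.300, y ≈ -16.699 km (keep extra digits for the depth step; rounded: -15.3, -16.7).
Then from the A sphere: z² = 77.75² − (x − 48.2)² − (y + 33.5)² with x = -15.300, y = -16.699, so z ≈ 41.600 ≈ 41.6 km.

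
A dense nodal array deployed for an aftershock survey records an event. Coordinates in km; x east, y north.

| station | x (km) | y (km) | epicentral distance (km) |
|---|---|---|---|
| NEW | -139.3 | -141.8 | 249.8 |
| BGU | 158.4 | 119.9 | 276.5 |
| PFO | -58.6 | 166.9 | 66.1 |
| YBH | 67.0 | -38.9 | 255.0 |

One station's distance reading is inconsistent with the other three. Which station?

NEW

Solve using three stations at a time. Using BGU, PFO, YBH (subtract circle equations pairwise → linear system) gives (x, y) ≈ (-117.6, 137.1).
Distances from that point to each station vs reported:
  NEW: calculated 279.7 vs reported 249.8 → residual 29.9 km
  BGU: calculated 276.5 vs reported 276.5 → residual 0.0 km
  PFO: calculated 66.1 vs reported 66.1 → residual 0.0 km
  YBH: calculated 255.0 vs reported 255.0 → residual 0.0 km
BGU, PFO, YBH are mutually consistent (residuals ≈ 0); NEW is off by 29.9 km.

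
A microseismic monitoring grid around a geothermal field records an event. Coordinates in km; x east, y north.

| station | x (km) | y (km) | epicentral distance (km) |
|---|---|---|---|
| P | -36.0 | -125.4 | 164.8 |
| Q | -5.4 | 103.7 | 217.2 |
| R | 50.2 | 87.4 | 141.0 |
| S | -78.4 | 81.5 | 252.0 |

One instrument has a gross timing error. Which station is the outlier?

R

Solve using three stations at a time. Using P, Q, S (subtract circle equations pairwise → linear system) gives (x, y) ≈ (120.4, -73.4).
Distances from that point to each station vs reported:
  P: calculated 164.8 vs reported 164.8 → residual 0.0 km
  Q: calculated 217.2 vs reported 217.2 → residual 0.0 km
  R: calculated 175.4 vs reported 141.0 → residual 34.4 km
  S: calculated 252.0 vs reported 252.0 → residual 0.0 km
P, Q, S are mutually consistent (residuals ≈ 0); R is off by 34.4 km.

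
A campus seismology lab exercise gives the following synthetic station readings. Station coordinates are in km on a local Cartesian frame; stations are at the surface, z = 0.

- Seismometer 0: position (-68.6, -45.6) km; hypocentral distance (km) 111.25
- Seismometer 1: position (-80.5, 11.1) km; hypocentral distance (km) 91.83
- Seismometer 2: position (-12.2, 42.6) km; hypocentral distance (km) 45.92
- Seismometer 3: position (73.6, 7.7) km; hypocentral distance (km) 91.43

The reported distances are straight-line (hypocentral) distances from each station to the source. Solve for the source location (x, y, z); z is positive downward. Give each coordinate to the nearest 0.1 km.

Each station gives a sphere (x−x_i)² + (y−y_i)² + z² = d_i² (stations at z=0).
Subtracting the Seismometer 0 sphere from Seismometer 1 and Seismometer 2: z² cancels, leaving linear equations in x and y:
-23.8 x + 113.4 y = 3761.95
112.8 x + 176.4 y = 5446.20
Solving: x ≈ -2.708, y ≈ 32.606 km (keep extra digits for the depth step; rounded: -2.7, 32.6).
Then from the Seismometer 0 sphere: z² = 111.25² − (x + 68.6)² − (y + 45.6)² with x = -2.708, y = 32.606, so z ≈ 43.802 ≈ 43.8 km.

x ≈ -2.7 km, y ≈ 32.6 km, depth ≈ 43.8 km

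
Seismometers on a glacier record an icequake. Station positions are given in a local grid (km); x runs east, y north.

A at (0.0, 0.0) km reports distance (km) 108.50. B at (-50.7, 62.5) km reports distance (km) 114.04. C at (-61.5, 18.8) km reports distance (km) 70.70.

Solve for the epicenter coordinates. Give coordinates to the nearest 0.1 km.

Circle about each station: x² + y² = 108.50²; (x + 50.7)² + (y − 62.5)² = 114.04²; (x + 61.5)² + (y − 18.8)² = 70.70².
Subtracting the A equation from the B and C equations removes the quadratic terms:
-101.4 x + 125.0 y = 5243.87
-123.0 x + 37.6 y = 10909.45
Solving the 2×2 system: x ≈ -100.9, y ≈ -39.9 km.

-100.9 km east, -39.9 km north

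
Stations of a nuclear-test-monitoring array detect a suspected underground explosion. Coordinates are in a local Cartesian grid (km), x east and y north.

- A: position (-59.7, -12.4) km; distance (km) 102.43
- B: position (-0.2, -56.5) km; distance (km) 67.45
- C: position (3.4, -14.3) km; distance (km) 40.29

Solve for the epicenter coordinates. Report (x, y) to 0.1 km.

Circle about each station: (x + 59.7)² + (y + 12.4)² = 102.43²; (x + 0.2)² + (y + 56.5)² = 67.45²; (x − 3.4)² + (y + 14.3)² = 40.29².
Subtracting pairs of circle equations eliminates x²+y² and gives linear equations (the radical axes):
119.0 x − 88.2 y = 5416.84
126.2 x − 3.8 y = 5366.82
Solving the 2×2 system: x ≈ 42.4, y ≈ -4.2 km.

(42.4, -4.2)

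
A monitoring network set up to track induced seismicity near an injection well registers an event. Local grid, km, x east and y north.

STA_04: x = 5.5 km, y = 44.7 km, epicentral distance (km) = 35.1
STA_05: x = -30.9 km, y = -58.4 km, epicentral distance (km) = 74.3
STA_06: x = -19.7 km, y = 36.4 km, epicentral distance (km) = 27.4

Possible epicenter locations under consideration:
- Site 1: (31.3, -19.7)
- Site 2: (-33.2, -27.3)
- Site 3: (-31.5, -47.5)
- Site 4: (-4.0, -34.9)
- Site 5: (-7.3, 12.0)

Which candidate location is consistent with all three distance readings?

Site 5

For each candidate, compare |candidate − station| to the reported distance:
Site 1: residuals STA_04 34.3, STA_05 1.0, STA_06 48.4 → max 48.4 km
Site 2: residuals STA_04 46.6, STA_05 43.1, STA_06 37.7 → max 46.6 km
Site 3: residuals STA_04 64.2, STA_05 63.4, STA_06 57.3 → max 64.2 km
Site 4: residuals STA_04 45.1, STA_05 38.6, STA_06 45.6 → max 45.6 km
Site 5: residuals STA_04 0.0, STA_05 0.0, STA_06 0.0 → max 0.0 km
Only Site 5 has all residuals ≈ 0.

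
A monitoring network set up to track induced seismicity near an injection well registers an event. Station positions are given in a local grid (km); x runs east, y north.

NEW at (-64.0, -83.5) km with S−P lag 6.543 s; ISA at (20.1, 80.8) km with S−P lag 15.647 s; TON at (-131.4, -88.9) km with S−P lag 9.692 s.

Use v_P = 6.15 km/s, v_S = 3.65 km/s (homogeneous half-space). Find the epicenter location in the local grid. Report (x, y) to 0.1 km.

x ≈ -72.0 km, y ≈ -25.3 km

Distance from S−P lag: d = Δt · v_P v_S / (v_P − v_S) = Δt · (6.15·3.65)/(6.15−3.65) ≈ 8.9790·Δt.
So d_NEW = 58.75, d_ISA = 140.49, d_TON = 87.02 km.
Circle about each station: (x + 64.0)² + (y + 83.5)² = 58.75²; (x − 20.1)² + (y − 80.8)² = 140.49²; (x + 131.4)² + (y + 88.9)² = 87.02².
Subtracting the NEW equation from the ISA and TON equations removes the quadratic terms:
168.2 x + 328.6 y = -20421.48
-134.8 x − 10.8 y = 9980.00
Solving the 2×2 system: x ≈ -72.0, y ≈ -25.3 km.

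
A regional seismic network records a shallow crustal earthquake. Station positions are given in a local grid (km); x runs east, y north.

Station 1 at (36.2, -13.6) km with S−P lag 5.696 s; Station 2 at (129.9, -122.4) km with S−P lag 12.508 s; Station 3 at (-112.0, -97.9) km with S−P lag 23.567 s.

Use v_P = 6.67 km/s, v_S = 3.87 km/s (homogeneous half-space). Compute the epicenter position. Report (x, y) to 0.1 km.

x ≈ 88.7 km, y ≈ -14.7 km

Distance from S−P lag: d = Δt · v_P v_S / (v_P − v_S) = Δt · (6.67·3.87)/(6.67−3.87) ≈ 9.2189·Δt.
So d_Station 1 = 52.51, d_Station 2 = 115.31, d_Station 3 = 217.26 km.
Circle about each station: (x − 36.2)² + (y + 13.6)² = 52.51²; (x − 129.9)² + (y + 122.4)² = 115.31²; (x + 112.0)² + (y + 97.9)² = 217.26².
Subtracting the Station 1 equation from the Station 2 and Station 3 equations removes the quadratic terms:
187.4 x − 217.6 y = 19821.27
-296.4 x − 168.6 y = -23811.60
Solving the 2×2 system: x ≈ 88.7, y ≈ -14.7 km.
Check against Station 1 (with the unrounded x, y): √((x − 36.2)²+(y + 13.6)²) = 52.51 ≈ 52.51 km. ✓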